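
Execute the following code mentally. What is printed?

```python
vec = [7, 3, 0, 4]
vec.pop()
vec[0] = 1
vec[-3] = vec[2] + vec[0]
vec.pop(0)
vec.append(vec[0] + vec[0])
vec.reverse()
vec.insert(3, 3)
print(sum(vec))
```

pop() removes 4 → [7, 3, 0]
vec[0] = 1 → [1, 3, 0]
vec[-3] = vec[2]+vec[0] = 0+1 = 1 → [1, 3, 0]
pop(0) removes 1 → [3, 0]
append vec[0]+vec[0] = 3+3 = 6 → [3, 0, 6]
reverse → [6, 0, 3]
insert 3 at 3 → [6, 0, 3, 3]
sum = 12

12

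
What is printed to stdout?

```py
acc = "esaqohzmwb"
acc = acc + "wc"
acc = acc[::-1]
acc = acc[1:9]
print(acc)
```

wbwmzhoq

+ 'wc' → 'esaqohzmwbwc'
reverse → 'cwbwmzhoqase'
slice [1:9] → 'wbwmzhoq'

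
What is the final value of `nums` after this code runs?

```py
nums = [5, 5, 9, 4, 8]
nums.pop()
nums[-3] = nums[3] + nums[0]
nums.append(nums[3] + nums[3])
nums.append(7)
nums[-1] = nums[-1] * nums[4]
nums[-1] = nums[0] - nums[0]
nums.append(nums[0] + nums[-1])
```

pop() removes 8 → [5, 5, 9, 4]
nums[-3] = nums[3]+nums[0] = 4+5 = 9 → [5, 9, 9, 4]
append nums[3]+nums[3] = 4+4 = 8 → [5, 9, 9, 4, 8]
append 7 → [5, 9, 9, 4, 8, 7]
nums[-1] = nums[-1]*nums[4] = 7*8 = 56 → [5, 9, 9, 4, 8, 56]
nums[-1] = nums[0]-nums[0] = 5-5 = 0 → [5, 9, 9, 4, 8, 0]
append nums[0]+nums[-1] = 5+0 = 5 → [5, 9, 9, 4, 8, 0, 5]

[5, 9, 9, 4, 8, 0, 5]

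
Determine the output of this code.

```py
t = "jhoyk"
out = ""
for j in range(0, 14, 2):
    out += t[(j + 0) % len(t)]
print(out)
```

j=0: add t[0]='j' → 'j'
j=2: add t[2]='o' → 'jo'
j=4: add t[4]='k' → 'jok'
j=6: add t[1]='h' → 'jokh'
j=8: add t[3]='y' → 'jokhy'
j=10: add t[0]='j' → 'jokhyj'
j=12: add t[2]='o' → 'jokhyjo'

jokhyjo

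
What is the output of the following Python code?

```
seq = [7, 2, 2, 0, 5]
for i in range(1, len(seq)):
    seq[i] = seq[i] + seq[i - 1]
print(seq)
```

i=1: seq[1] = 2+7 = 9 → [7, 9, 2, 0, 5]
i=2: seq[2] = 2+9 = 11 → [7, 9, 11, 0, 5]
i=3: seq[3] = 0+11 = 11 → [7, 9, 11, 11, 5]
i=4: seq[4] = 5+11 = 16 → [7, 9, 11, 11, 16]

[7, 9, 11, 11, 16]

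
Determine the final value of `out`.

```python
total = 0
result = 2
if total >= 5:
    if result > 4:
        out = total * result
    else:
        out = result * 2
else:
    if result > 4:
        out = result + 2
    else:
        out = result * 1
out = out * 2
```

4

total=0, result=2
total >= 5 is False; result > 4 is False
→ out = result * 1 = 2
out = 2*2 = 4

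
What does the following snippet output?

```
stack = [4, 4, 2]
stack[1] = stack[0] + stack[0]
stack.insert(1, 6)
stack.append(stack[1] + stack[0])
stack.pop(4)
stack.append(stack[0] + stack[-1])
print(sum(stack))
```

26

stack[1] = stack[0]+stack[0] = 4+4 = 8 → [4, 8, 2]
insert 6 at 1 → [4, 6, 8, 2]
append stack[1]+stack[0] = 6+4 = 10 → [4, 6, 8, 2, 10]
pop(4) removes 10 → [4, 6, 8, 2]
append stack[0]+stack[-1] = 4+2 = 6 → [4, 6, 8, 2, 6]
sum = 26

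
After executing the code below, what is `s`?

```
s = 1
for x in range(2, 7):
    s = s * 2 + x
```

x=2: s = 1*2+2 = 4
x=3: s = 4*2+3 = 11
x=4: s = 11*2+4 = 26
x=5: s = 26*2+5 = 57
x=6: s = 57*2+6 = 120

120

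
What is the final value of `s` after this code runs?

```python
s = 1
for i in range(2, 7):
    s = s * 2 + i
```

i=2: s = 1*2+2 = 4
i=3: s = 4*2+3 = 11
i=4: s = 11*2+4 = 26
i=5: s = 26*2+5 = 57
i=6: s = 57*2+6 = 120

120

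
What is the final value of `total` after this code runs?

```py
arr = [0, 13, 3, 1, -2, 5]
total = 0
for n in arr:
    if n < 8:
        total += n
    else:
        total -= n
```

n=0: <8, total = 0+0 = 0
n=13: not <8, total = 0-13 = -13
n=3: <8, total = (-13)+3 = -10
n=1: <8, total = (-10)+1 = -9
n=-2: <8, total = (-9)+(-2) = -11
n=5: <8, total = (-11)+5 = -6

-6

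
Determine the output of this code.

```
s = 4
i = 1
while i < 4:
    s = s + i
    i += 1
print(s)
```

i=1: s = 4+1 = 5
i=2: s = 5+2 = 7
i=3: s = 7+3 = 10

10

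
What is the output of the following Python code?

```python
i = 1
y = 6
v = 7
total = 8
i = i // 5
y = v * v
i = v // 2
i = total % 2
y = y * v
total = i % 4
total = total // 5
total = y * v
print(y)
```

343

i = 1//5 = 0
y = 7*7 = 49
i = 7//2 = 3
i = 8%2 = 0
y = 49*7 = 343
total = 0%4 = 0
total = 0//5 = 0
total = 343*7 = 2401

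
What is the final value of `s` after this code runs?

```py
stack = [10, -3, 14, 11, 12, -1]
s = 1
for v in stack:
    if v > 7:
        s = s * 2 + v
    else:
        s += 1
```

v=10: >7, s = 1*2+10 = 12
v=-3: not >7, s = 12+1 = 13
v=14: >7, s = 13*2+14 = 40
v=11: >7, s = 40*2+11 = 91
v=12: >7, s = 91*2+12 = 194
v=-1: not >7, s = 194+1 = 195

195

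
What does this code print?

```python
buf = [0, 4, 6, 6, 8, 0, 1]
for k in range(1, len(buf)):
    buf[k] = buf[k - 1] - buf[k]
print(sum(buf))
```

k=1: buf[1] = 0-4 = -4 → [0, -4, 6, 6, 8, 0, 1]
k=2: buf[2] = (-4)-6 = -10 → [0, -4, -10, 6, 8, 0, 1]
k=3: buf[3] = (-10)-6 = -16 → [0, -4, -10, -16, 8, 0, 1]
k=4: buf[4] = (-16)-8 = -24 → [0, -4, -10, -16, -24, 0, 1]
k=5: buf[5] = (-24)-0 = -24 → [0, -4, -10, -16, -24, -24, 1]
k=6: buf[6] = (-24)-1 = -25 → [0, -4, -10, -16, -24, -24, -25]
sum = -103

-103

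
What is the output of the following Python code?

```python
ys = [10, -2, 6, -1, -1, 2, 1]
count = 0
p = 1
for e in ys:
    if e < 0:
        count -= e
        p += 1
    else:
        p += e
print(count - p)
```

e=10: not <0; p=11
e=-2: <0, count = 0-(-2) = 2; p=12
e=6: not <0; p=18
e=-1: <0, count = 2-(-1) = 3; p=19
e=-1: <0, count = 3-(-1) = 4; p=20
e=2: not <0; p=22
e=1: not <0; p=23
count-p = 4-23 = -19

-19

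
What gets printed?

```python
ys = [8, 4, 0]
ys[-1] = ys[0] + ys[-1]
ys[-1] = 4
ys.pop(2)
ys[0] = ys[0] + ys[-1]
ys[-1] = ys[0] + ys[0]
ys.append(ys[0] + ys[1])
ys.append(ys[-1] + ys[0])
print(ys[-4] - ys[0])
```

ys[-1] = ys[0]+ys[-1] = 8+0 = 8 → [8, 4, 8]
ys[-1] = 4 → [8, 4, 4]
pop(2) removes 4 → [8, 4]
ys[0] = ys[0]+ys[-1] = 8+4 = 12 → [12, 4]
ys[-1] = ys[0]+ys[0] = 12+12 = 24 → [12, 24]
append ys[0]+ys[1] = 12+24 = 36 → [12, 24, 36]
append ys[-1]+ys[0] = 36+12 = 48 → [12, 24, 36, 48]
ys[-4]-ys[0] = 12-12 = 0

0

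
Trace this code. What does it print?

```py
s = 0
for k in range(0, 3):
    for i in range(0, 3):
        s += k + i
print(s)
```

k=0,i=0: s = 0+0 = 0
k=0,i=1: s = 0+1 = 1
k=0,i=2: s = 1+2 = 3
k=1,i=0: s = 3+1 = 4
k=1,i=1: s = 4+2 = 6
k=1,i=2: s = 6+3 = 9
k=2,i=0: s = 9+2 = 11
k=2,i=1: s = 11+3 = 14
k=2,i=2: s = 14+4 = 18

18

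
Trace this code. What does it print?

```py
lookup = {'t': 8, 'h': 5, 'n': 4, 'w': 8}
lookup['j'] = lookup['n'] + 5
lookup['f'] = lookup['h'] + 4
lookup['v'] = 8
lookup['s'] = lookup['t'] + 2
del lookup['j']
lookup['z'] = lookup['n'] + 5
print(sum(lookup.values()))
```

lookup['j'] = lookup['n']+5 = 9 → {'t': 8, 'h': 5, 'n': 4, 'w': 8, 'j': 9}
lookup['f'] = lookup['h']+4 = 9 → {'t': 8, 'h': 5, 'n': 4, 'w': 8, 'j': 9, 'f': 9}
lookup['v'] = 8 → {'t': 8, 'h': 5, 'n': 4, 'w': 8, 'j': 9, 'f': 9, 'v': 8}
lookup['s'] = lookup['t']+2 = 10 → {'t': 8, 'h': 5, 'n': 4, 'w': 8, 'j': 9, 'f': 9, 'v': 8, 's': 10}
del 'j' → {'t': 8, 'h': 5, 'n': 4, 'w': 8, 'f': 9, 'v': 8, 's': 10}
lookup['z'] = lookup['n']+5 = 9 → {'t': 8, 'h': 5, 'n': 4, 'w': 8, 'f': 9, 'v': 8, 's': 10, 'z': 9}
sum of values = 61

61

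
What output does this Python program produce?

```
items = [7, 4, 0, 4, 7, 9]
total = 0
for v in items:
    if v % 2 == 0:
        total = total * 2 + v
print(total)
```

v=7: not even
v=4: even, total = 0*2+4 = 4
v=0: even, total = 4*2+0 = 8
v=4: even, total = 8*2+4 = 20
v=7: not even
v=9: not even

20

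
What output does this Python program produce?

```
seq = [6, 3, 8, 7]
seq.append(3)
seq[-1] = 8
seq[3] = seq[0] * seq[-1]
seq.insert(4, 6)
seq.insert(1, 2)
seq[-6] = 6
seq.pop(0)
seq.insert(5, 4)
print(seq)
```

append 3 → [6, 3, 8, 7, 3]
seq[-1] = 8 → [6, 3, 8, 7, 8]
seq[3] = seq[0]*seq[-1] = 6*8 = 48 → [6, 3, 8, 48, 8]
insert 6 at 4 → [6, 3, 8, 48, 6, 8]
insert 2 at 1 → [6, 2, 3, 8, 48, 6, 8]
seq[-6] = 6 → [6, 6, 3, 8, 48, 6, 8]
pop(0) removes 6 → [6, 3, 8, 48, 6, 8]
insert 4 at 5 → [6, 3, 8, 48, 6, 4, 8]

[6, 3, 8, 48, 6, 4, 8]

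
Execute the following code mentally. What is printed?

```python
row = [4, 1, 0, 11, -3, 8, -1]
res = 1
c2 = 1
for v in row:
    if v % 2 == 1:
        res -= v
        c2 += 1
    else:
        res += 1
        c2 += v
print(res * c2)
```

v=4: not odd, res = 1+1 = 2; c2=5
v=1: odd, res = 2-1 = 1; c2=6
v=0: not odd, res = 1+1 = 2; c2=6
v=11: odd, res = 2-11 = -9; c2=7
v=-3: odd, res = (-9)-(-3) = -6; c2=8
v=8: not odd, res = (-6)+1 = -5; c2=16
v=-1: odd, res = (-5)-(-1) = -4; c2=17
res*c2 = (-4)*17 = -68

-68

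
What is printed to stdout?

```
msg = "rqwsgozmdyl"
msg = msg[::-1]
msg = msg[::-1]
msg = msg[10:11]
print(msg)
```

l

reverse → 'lydmzogswqr'
reverse → 'rqwsgozmdyl'
slice [10:11] → 'l'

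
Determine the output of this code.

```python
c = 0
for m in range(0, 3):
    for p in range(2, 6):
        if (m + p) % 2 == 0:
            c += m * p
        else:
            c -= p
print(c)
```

-2

m=0,p=2: even sum, c = 0+0 = 0
m=0,p=3: odd sum, c = 0-3 = -3
m=0,p=4: even sum, c = (-3)+0 = -3
m=0,p=5: odd sum, c = (-3)-5 = -8
m=1,p=2: odd sum, c = (-8)-2 = -10
m=1,p=3: even sum, c = (-10)+3 = -7
m=1,p=4: odd sum, c = (-7)-4 = -11
m=1,p=5: even sum, c = (-11)+5 = -6
m=2,p=2: even sum, c = (-6)+4 = -2
m=2,p=3: odd sum, c = (-2)-3 = -5
m=2,p=4: even sum, c = (-5)+8 = 3
m=2,p=5: odd sum, c = 3-5 = -2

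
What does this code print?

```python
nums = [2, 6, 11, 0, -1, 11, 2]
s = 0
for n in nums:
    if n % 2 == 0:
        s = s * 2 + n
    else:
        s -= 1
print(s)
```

n=2: even, s = 0*2+2 = 2
n=6: even, s = 2*2+6 = 10
n=11: not even, s = 10-1 = 9
n=0: even, s = 9*2+0 = 18
n=-1: not even, s = 18-1 = 17
n=11: not even, s = 17-1 = 16
n=2: even, s = 16*2+2 = 34

34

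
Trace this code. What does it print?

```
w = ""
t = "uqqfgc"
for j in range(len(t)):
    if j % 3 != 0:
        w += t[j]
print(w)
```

j=0: skip
j=1: add 'q' → 'q'
j=2: add 'q' → 'qq'
j=3: skip
j=4: add 'g' → 'qqg'
j=5: add 'c' → 'qqgc'

qqgc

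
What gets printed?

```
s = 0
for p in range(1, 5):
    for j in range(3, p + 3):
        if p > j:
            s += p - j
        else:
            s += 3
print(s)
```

p=1,j=3: not 1>3, s = 0+3 = 3
p=2,j=3: not 2>3, s = 3+3 = 6
p=2,j=4: not 2>4, s = 6+3 = 9
p=3,j=3: not 3>3, s = 9+3 = 12
p=3,j=4: not 3>4, s = 12+3 = 15
p=3,j=5: not 3>5, s = 15+3 = 18
p=4,j=3: 4>3, s = 18+1 = 19
p=4,j=4: not 4>4, s = 19+3 = 22
p=4,j=5: not 4>5, s = 22+3 = 25
p=4,j=6: not 4>6, s = 25+3 = 28

28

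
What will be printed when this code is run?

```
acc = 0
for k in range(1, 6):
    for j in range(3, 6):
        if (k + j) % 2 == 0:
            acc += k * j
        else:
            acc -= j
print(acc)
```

68

k=1,j=3: even sum, acc = 0+3 = 3
k=1,j=4: odd sum, acc = 3-4 = -1
k=1,j=5: even sum, acc = (-1)+5 = 4
k=2,j=3: odd sum, acc = 4-3 = 1
k=2,j=4: even sum, acc = 1+8 = 9
k=2,j=5: odd sum, acc = 9-5 = 4
k=3,j=3: even sum, acc = 4+9 = 13
k=3,j=4: odd sum, acc = 13-4 = 9
k=3,j=5: even sum, acc = 9+15 = 24
k=4,j=3: odd sum, acc = 24-3 = 21
k=4,j=4: even sum, acc = 21+16 = 37
k=4,j=5: odd sum, acc = 37-5 = 32
k=5,j=3: even sum, acc = 32+15 = 47
k=5,j=4: odd sum, acc = 47-4 = 43
k=5,j=5: even sum, acc = 43+25 = 68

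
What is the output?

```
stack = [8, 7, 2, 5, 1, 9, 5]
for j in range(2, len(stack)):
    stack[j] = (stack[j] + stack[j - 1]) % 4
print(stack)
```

j=2: stack[2] = (2+7)%4 = 1 → [8, 7, 1, 5, 1, 9, 5]
j=3: stack[3] = (5+1)%4 = 2 → [8, 7, 1, 2, 1, 9, 5]
j=4: stack[4] = (1+2)%4 = 3 → [8, 7, 1, 2, 3, 9, 5]
j=5: stack[5] = (9+3)%4 = 0 → [8, 7, 1, 2, 3, 0, 5]
j=6: stack[6] = (5+0)%4 = 1 → [8, 7, 1, 2, 3, 0, 1]

[8, 7, 1, 2, 3, 0, 1]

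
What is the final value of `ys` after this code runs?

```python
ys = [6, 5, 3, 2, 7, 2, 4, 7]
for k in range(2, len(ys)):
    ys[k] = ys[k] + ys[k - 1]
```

k=2: ys[2] = 3+5 = 8 → [6, 5, 8, 2, 7, 2, 4, 7]
k=3: ys[3] = 2+8 = 10 → [6, 5, 8, 10, 7, 2, 4, 7]
k=4: ys[4] = 7+10 = 17 → [6, 5, 8, 10, 17, 2, 4, 7]
k=5: ys[5] = 2+17 = 19 → [6, 5, 8, 10, 17, 19, 4, 7]
k=6: ys[6] = 4+19 = 23 → [6, 5, 8, 10, 17, 19, 23, 7]
k=7: ys[7] = 7+23 = 30 → [6, 5, 8, 10, 17, 19, 23, 30]

[6, 5, 8, 10, 17, 19, 23, 30]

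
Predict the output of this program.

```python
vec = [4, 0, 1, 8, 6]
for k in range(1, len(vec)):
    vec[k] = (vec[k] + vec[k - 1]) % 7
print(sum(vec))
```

k=1: vec[1] = (0+4)%7 = 4 → [4, 4, 1, 8, 6]
k=2: vec[2] = (1+4)%7 = 5 → [4, 4, 5, 8, 6]
k=3: vec[3] = (8+5)%7 = 6 → [4, 4, 5, 6, 6]
k=4: vec[4] = (6+6)%7 = 5 → [4, 4, 5, 6, 5]
sum = 24

24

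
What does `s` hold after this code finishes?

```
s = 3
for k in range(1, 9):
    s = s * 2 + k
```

1270

k=1: s = 3*2+1 = 7
k=2: s = 7*2+2 = 16
k=3: s = 16*2+3 = 35
k=4: s = 35*2+4 = 74
k=5: s = 74*2+5 = 153
k=6: s = 153*2+6 = 312
k=7: s = 312*2+7 = 631
k=8: s = 631*2+8 = 1270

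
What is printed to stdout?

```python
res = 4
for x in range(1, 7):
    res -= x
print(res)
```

-17

x=1: res = 4-1 = 3
x=2: res = 3-2 = 1
x=3: res = 1-3 = -2
x=4: res = (-2)-4 = -6
x=5: res = (-6)-5 = -11
x=6: res = (-11)-6 = -17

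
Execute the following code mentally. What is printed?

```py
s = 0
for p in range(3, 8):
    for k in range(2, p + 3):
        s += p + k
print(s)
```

300

p=3,k=2: s = 0+5 = 5
p=3,k=3: s = 5+6 = 11
p=3,k=4: s = 11+7 = 18
p=3,k=5: s = 18+8 = 26
p=4,k=2: s = 26+6 = 32
p=4,k=3: s = 32+7 = 39
p=4,k=4: s = 39+8 = 47
p=4,k=5: s = 47+9 = 56
p=4,k=6: s = 56+10 = 66
p=5,k=2: s = 66+7 = 73
p=5,k=3: s = 73+8 = 81
p=5,k=4: s = 81+9 = 90
p=5,k=5: s = 90+10 = 100
p=5,k=6: s = 100+11 = 111
p=5,k=7: s = 111+12 = 123
p=6,k=2: s = 123+8 = 131
p=6,k=3: s = 131+9 = 140
p=6,k=4: s = 140+10 = 150
p=6,k=5: s = 150+11 = 161
p=6,k=6: s = 161+12 = 173
p=6,k=7: s = 173+13 = 186
p=6,k=8: s = 186+14 = 200
p=7,k=2: s = 200+9 = 209
p=7,k=3: s = 209+10 = 219
p=7,k=4: s = 219+11 = 230
p=7,k=5: s = 230+12 = 242
p=7,k=6: s = 242+13 = 255
p=7,k=7: s = 255+14 = 269
p=7,k=8: s = 269+15 = 284
p=7,k=9: s = 284+16 = 300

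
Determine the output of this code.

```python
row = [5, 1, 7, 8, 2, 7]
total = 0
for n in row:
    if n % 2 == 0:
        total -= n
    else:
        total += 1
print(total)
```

-6

n=5: not even, total = 0+1 = 1
n=1: not even, total = 1+1 = 2
n=7: not even, total = 2+1 = 3
n=8: even, total = 3-8 = -5
n=2: even, total = (-5)-2 = -7
n=7: not even, total = (-7)+1 = -6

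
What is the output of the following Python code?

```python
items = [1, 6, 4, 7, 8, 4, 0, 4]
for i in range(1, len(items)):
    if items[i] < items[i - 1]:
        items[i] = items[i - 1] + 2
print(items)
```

i=1: 6>=1, unchanged → [1, 6, 4, 7, 8, 4, 0, 4]
i=2: 4<6, items[2] = 6+2 = 8 → [1, 6, 8, 7, 8, 4, 0, 4]
i=3: 7<8, items[3] = 8+2 = 10 → [1, 6, 8, 10, 8, 4, 0, 4]
i=4: 8<10, items[4] = 10+2 = 12 → [1, 6, 8, 10, 12, 4, 0, 4]
i=5: 4<12, items[5] = 12+2 = 14 → [1, 6, 8, 10, 12, 14, 0, 4]
i=6: 0<14, items[6] = 14+2 = 16 → [1, 6, 8, 10, 12, 14, 16, 4]
i=7: 4<16, items[7] = 16+2 = 18 → [1, 6, 8, 10, 12, 14, 16, 18]

[1, 6, 8, 10, 12, 14, 16, 18]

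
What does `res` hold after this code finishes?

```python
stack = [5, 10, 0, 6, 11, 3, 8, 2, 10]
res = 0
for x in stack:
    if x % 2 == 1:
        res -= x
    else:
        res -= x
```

-55

x=5: odd, res = 0-5 = -5
x=10: not odd, res = (-5)-10 = -15
x=0: not odd, res = (-15)-0 = -15
x=6: not odd, res = (-15)-6 = -21
x=11: odd, res = (-21)-11 = -32
x=3: odd, res = (-32)-3 = -35
x=8: not odd, res = (-35)-8 = -43
x=2: not odd, res = (-43)-2 = -45
x=10: not odd, res = (-45)-10 = -55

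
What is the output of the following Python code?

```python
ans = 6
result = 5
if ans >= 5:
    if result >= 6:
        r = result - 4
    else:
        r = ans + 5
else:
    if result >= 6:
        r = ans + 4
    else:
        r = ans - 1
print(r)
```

11

ans=6, result=5
ans >= 5 is True; result >= 6 is False
→ r = ans + 5 = 11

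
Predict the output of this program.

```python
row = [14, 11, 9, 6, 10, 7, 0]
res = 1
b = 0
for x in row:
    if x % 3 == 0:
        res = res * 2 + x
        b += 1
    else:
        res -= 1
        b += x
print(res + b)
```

81

x=14: not %3==0, res = 1-1 = 0; b=14
x=11: not %3==0, res = 0-1 = -1; b=25
x=9: %3==0, res = (-1)*2+9 = 7; b=26
x=6: %3==0, res = 7*2+6 = 20; b=27
x=10: not %3==0, res = 20-1 = 19; b=37
x=7: not %3==0, res = 19-1 = 18; b=44
x=0: %3==0, res = 18*2+0 = 36; b=45
res+b = 36+45 = 81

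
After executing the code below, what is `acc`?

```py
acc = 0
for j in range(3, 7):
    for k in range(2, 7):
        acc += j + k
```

170

j=3,k=2: acc = 0+5 = 5
j=3,k=3: acc = 5+6 = 11
j=3,k=4: acc = 11+7 = 18
j=3,k=5: acc = 18+8 = 26
j=3,k=6: acc = 26+9 = 35
j=4,k=2: acc = 35+6 = 41
j=4,k=3: acc = 41+7 = 48
j=4,k=4: acc = 48+8 = 56
j=4,k=5: acc = 56+9 = 65
j=4,k=6: acc = 65+10 = 75
j=5,k=2: acc = 75+7 = 82
j=5,k=3: acc = 82+8 = 90
j=5,k=4: acc = 90+9 = 99
j=5,k=5: acc = 99+10 = 109
j=5,k=6: acc = 109+11 = 120
j=6,k=2: acc = 120+8 = 128
j=6,k=3: acc = 128+9 = 137
j=6,k=4: acc = 137+10 = 147
j=6,k=5: acc = 147+11 = 158
j=6,k=6: acc = 158+12 = 170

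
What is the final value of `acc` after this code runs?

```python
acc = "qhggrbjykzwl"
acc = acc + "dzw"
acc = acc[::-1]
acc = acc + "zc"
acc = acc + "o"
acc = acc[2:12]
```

+ 'dzw' → 'qhggrbjykzwldzw'
reverse → 'wzdlwzkyjbrgghq'
+ 'zc' → 'wzdlwzkyjbrgghqzc'
+ 'o' → 'wzdlwzkyjbrgghqzco'
slice [2:12] → 'dlwzkyjbrg'

'dlwzkyjbrg'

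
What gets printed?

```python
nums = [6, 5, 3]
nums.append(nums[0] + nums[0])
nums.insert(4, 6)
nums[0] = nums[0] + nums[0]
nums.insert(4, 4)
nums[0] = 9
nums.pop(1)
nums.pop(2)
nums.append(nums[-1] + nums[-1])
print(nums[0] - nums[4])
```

append nums[0]+nums[0] = 6+6 = 12 → [6, 5, 3, 12]
insert 6 at 4 → [6, 5, 3, 12, 6]
nums[0] = nums[0]+nums[0] = 6+6 = 12 → [12, 5, 3, 12, 6]
insert 4 at 4 → [12, 5, 3, 12, 4, 6]
nums[0] = 9 → [9, 5, 3, 12, 4, 6]
pop(1) removes 5 → [9, 3, 12, 4, 6]
pop(2) removes 12 → [9, 3, 4, 6]
append nums[-1]+nums[-1] = 6+6 = 12 → [9, 3, 4, 6, 12]
nums[0]-nums[4] = 9-12 = -3

-3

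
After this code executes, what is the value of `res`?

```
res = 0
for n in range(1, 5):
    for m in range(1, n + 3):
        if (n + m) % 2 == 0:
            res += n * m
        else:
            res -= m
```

70

n=1,m=1: even sum, res = 0+1 = 1
n=1,m=2: odd sum, res = 1-2 = -1
n=1,m=3: even sum, res = (-1)+3 = 2
n=2,m=1: odd sum, res = 2-1 = 1
n=2,m=2: even sum, res = 1+4 = 5
n=2,m=3: odd sum, res = 5-3 = 2
n=2,m=4: even sum, res = 2+8 = 10
n=3,m=1: even sum, res = 10+3 = 13
n=3,m=2: odd sum, res = 13-2 = 11
n=3,m=3: even sum, res = 11+9 = 20
n=3,m=4: odd sum, res = 20-4 = 16
n=3,m=5: even sum, res = 16+15 = 31
n=4,m=1: odd sum, res = 31-1 = 30
n=4,m=2: even sum, res = 30+8 = 38
n=4,m=3: odd sum, res = 38-3 = 35
n=4,m=4: even sum, res = 35+16 = 51
n=4,m=5: odd sum, res = 51-5 = 46
n=4,m=6: even sum, res = 46+24 = 70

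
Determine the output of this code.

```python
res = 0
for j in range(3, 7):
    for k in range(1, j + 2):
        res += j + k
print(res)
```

j=3,k=1: res = 0+4 = 4
j=3,k=2: res = 4+5 = 9
j=3,k=3: res = 9+6 = 15
j=3,k=4: res = 15+7 = 22
j=4,k=1: res = 22+5 = 27
j=4,k=2: res = 27+6 = 33
j=4,k=3: res = 33+7 = 40
j=4,k=4: res = 40+8 = 48
j=4,k=5: res = 48+9 = 57
j=5,k=1: res = 57+6 = 63
j=5,k=2: res = 63+7 = 70
j=5,k=3: res = 70+8 = 78
j=5,k=4: res = 78+9 = 87
j=5,k=5: res = 87+10 = 97
j=5,k=6: res = 97+11 = 108
j=6,k=1: res = 108+7 = 115
j=6,k=2: res = 115+8 = 123
j=6,k=3: res = 123+9 = 132
j=6,k=4: res = 132+10 = 142
j=6,k=5: res = 142+11 = 153
j=6,k=6: res = 153+12 = 165
j=6,k=7: res = 165+13 = 178

178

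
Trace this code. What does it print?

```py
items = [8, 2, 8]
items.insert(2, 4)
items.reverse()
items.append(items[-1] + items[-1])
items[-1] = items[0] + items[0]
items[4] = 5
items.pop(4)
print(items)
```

[8, 4, 2, 8]

insert 4 at 2 → [8, 2, 4, 8]
reverse → [8, 4, 2, 8]
append items[-1]+items[-1] = 8+8 = 16 → [8, 4, 2, 8, 16]
items[-1] = items[0]+items[0] = 8+8 = 16 → [8, 4, 2, 8, 16]
items[4] = 5 → [8, 4, 2, 8, 5]
pop(4) removes 5 → [8, 4, 2, 8]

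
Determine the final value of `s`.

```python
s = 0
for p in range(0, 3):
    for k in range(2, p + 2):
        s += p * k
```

p=1,k=2: s = 0+2 = 2
p=2,k=2: s = 2+4 = 6
p=2,k=3: s = 6+6 = 12

12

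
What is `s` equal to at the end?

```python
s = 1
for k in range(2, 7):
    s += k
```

21

k=2: s = 1+2 = 3
k=3: s = 3+3 = 6
k=4: s = 6+4 = 10
k=5: s = 10+5 = 15
k=6: s = 15+6 = 21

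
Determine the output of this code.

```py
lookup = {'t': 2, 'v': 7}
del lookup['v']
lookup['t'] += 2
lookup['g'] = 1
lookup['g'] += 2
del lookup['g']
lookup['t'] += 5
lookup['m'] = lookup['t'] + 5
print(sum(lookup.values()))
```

del 'v' → {'t': 2}
lookup['t'] = 2+2 = 4 → {'t': 4}
lookup['g'] = 1 → {'t': 4, 'g': 1}
lookup['g'] = 1+2 = 3 → {'t': 4, 'g': 3}
del 'g' → {'t': 4}
lookup['t'] = 4+5 = 9 → {'t': 9}
lookup['m'] = lookup['t']+5 = 14 → {'t': 9, 'm': 14}
sum of values = 23

23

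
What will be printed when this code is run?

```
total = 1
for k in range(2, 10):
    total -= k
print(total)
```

k=2: total = 1-2 = -1
k=3: total = (-1)-3 = -4
k=4: total = (-4)-4 = -8
k=5: total = (-8)-5 = -13
k=6: total = (-13)-6 = -19
k=7: total = (-19)-7 = -26
k=8: total = (-26)-8 = -34
k=9: total = (-34)-9 = -43

-43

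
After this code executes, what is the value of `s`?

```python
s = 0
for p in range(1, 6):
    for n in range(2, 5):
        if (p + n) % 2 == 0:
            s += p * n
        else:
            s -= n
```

p=1,n=2: odd sum, s = 0-2 = -2
p=1,n=3: even sum, s = (-2)+3 = 1
p=1,n=4: odd sum, s = 1-4 = -3
p=2,n=2: even sum, s = (-3)+4 = 1
p=2,n=3: odd sum, s = 1-3 = -2
p=2,n=4: even sum, s = (-2)+8 = 6
p=3,n=2: odd sum, s = 6-2 = 4
p=3,n=3: even sum, s = 4+9 = 13
p=3,n=4: odd sum, s = 13-4 = 9
p=4,n=2: even sum, s = 9+8 = 17
p=4,n=3: odd sum, s = 17-3 = 14
p=4,n=4: even sum, s = 14+16 = 30
p=5,n=2: odd sum, s = 30-2 = 28
p=5,n=3: even sum, s = 28+15 = 43
p=5,n=4: odd sum, s = 43-4 = 39

39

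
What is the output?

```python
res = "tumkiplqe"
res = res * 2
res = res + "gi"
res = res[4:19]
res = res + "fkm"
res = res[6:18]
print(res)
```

umkiplqegfkm

repeat ×2 → 'tumkiplqetumkiplqe'
+ 'gi' → 'tumkiplqetumkiplqegi'
slice [4:19] → 'iplqetumkiplqeg'
+ 'fkm' → 'iplqetumkiplqegfkm'
slice [6:18] → 'umkiplqegfkm'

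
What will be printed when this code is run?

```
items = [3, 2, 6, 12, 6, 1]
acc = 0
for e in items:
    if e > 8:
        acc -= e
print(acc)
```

e=3: not >8
e=2: not >8
e=6: not >8
e=12: >8, acc = 0-12 = -12
e=6: not >8
e=1: not >8

-12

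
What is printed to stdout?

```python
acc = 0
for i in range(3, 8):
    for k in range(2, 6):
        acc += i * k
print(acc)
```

350

i=3,k=2: acc = 0+6 = 6
i=3,k=3: acc = 6+9 = 15
i=3,k=4: acc = 15+12 = 27
i=3,k=5: acc = 27+15 = 42
i=4,k=2: acc = 42+8 = 50
i=4,k=3: acc = 50+12 = 62
i=4,k=4: acc = 62+16 = 78
i=4,k=5: acc = 78+20 = 98
i=5,k=2: acc = 98+10 = 108
i=5,k=3: acc = 108+15 = 123
i=5,k=4: acc = 123+20 = 143
i=5,k=5: acc = 143+25 = 168
i=6,k=2: acc = 168+12 = 180
i=6,k=3: acc = 180+18 = 198
i=6,k=4: acc = 198+24 = 222
i=6,k=5: acc = 222+30 = 252
i=7,k=2: acc = 252+14 = 266
i=7,k=3: acc = 266+21 = 287
i=7,k=4: acc = 287+28 = 315
i=7,k=5: acc = 315+35 = 350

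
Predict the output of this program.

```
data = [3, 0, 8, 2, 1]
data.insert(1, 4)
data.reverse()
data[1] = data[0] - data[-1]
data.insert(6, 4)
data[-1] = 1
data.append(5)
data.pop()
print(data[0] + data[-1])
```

2

insert 4 at 1 → [3, 4, 0, 8, 2, 1]
reverse → [1, 2, 8, 0, 4, 3]
data[1] = data[0]-data[-1] = 1-3 = -2 → [1, -2, 8, 0, 4, 3]
insert 4 at 6 → [1, -2, 8, 0, 4, 3, 4]
data[-1] = 1 → [1, -2, 8, 0, 4, 3, 1]
append 5 → [1, -2, 8, 0, 4, 3, 1, 5]
pop() removes 5 → [1, -2, 8, 0, 4, 3, 1]
data[0]+data[-1] = 1+1 = 2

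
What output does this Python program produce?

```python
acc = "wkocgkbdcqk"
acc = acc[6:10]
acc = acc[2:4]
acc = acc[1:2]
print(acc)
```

slice [6:10] → 'bdcq'
slice [2:4] → 'cq'
slice [1:2] → 'q'

q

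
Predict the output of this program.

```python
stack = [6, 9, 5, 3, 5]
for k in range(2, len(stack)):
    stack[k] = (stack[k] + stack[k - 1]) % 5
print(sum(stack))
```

k=2: stack[2] = (5+9)%5 = 4 → [6, 9, 4, 3, 5]
k=3: stack[3] = (3+4)%5 = 2 → [6, 9, 4, 2, 5]
k=4: stack[4] = (5+2)%5 = 2 → [6, 9, 4, 2, 2]
sum = 23

23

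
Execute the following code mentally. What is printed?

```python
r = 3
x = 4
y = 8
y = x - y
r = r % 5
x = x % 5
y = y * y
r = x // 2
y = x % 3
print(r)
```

2

y = 4-8 = -4
r = 3%5 = 3
x = 4%5 = 4
y = (-4)*(-4) = 16
r = 4//2 = 2
y = 4%3 = 1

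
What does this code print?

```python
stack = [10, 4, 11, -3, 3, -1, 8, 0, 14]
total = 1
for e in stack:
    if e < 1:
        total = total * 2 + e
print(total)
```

-6

e=10: not <1
e=4: not <1
e=11: not <1
e=-3: <1, total = 1*2+(-3) = -1
e=3: not <1
e=-1: <1, total = (-1)*2+(-1) = -3
e=8: not <1
e=0: <1, total = (-3)*2+0 = -6
e=14: not <1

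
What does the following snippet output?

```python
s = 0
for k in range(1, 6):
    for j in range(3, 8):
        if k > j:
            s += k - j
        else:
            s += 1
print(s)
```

26

k=1,j=3: not 1>3, s = 0+1 = 1
k=1,j=4: not 1>4, s = 1+1 = 2
k=1,j=5: not 1>5, s = 2+1 = 3
k=1,j=6: not 1>6, s = 3+1 = 4
k=1,j=7: not 1>7, s = 4+1 = 5
k=2,j=3: not 2>3, s = 5+1 = 6
k=2,j=4: not 2>4, s = 6+1 = 7
k=2,j=5: not 2>5, s = 7+1 = 8
k=2,j=6: not 2>6, s = 8+1 = 9
k=2,j=7: not 2>7, s = 9+1 = 10
k=3,j=3: not 3>3, s = 10+1 = 11
k=3,j=4: not 3>4, s = 11+1 = 12
k=3,j=5: not 3>5, s = 12+1 = 13
k=3,j=6: not 3>6, s = 13+1 = 14
k=3,j=7: not 3>7, s = 14+1 = 15
k=4,j=3: 4>3, s = 15+1 = 16
k=4,j=4: not 4>4, s = 16+1 = 17
k=4,j=5: not 4>5, s = 17+1 = 18
k=4,j=6: not 4>6, s = 18+1 = 19
k=4,j=7: not 4>7, s = 19+1 = 20
k=5,j=3: 5>3, s = 20+2 = 22
k=5,j=4: 5>4, s = 22+1 = 23
k=5,j=5: not 5>5, s = 23+1 = 24
k=5,j=6: not 5>6, s = 24+1 = 25
k=5,j=7: not 5>7, s = 25+1 = 26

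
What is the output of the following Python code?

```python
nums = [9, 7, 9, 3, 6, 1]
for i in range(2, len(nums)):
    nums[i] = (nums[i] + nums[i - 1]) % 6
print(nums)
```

i=2: nums[2] = (9+7)%6 = 4 → [9, 7, 4, 3, 6, 1]
i=3: nums[3] = (3+4)%6 = 1 → [9, 7, 4, 1, 6, 1]
i=4: nums[4] = (6+1)%6 = 1 → [9, 7, 4, 1, 1, 1]
i=5: nums[5] = (1+1)%6 = 2 → [9, 7, 4, 1, 1, 2]

[9, 7, 4, 1, 1, 2]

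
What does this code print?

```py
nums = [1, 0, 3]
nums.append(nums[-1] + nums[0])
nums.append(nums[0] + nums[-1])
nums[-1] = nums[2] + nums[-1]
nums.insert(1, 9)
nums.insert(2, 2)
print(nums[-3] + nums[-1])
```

11

append nums[-1]+nums[0] = 3+1 = 4 → [1, 0, 3, 4]
append nums[0]+nums[-1] = 1+4 = 5 → [1, 0, 3, 4, 5]
nums[-1] = nums[2]+nums[-1] = 3+5 = 8 → [1, 0, 3, 4, 8]
insert 9 at 1 → [1, 9, 0, 3, 4, 8]
insert 2 at 2 → [1, 9, 2, 0, 3, 4, 8]
nums[-3]+nums[-1] = 3+8 = 11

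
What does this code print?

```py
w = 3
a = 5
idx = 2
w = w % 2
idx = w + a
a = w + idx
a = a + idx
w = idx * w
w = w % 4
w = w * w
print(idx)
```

6

w = 3%2 = 1
idx = 1+5 = 6
a = 1+6 = 7
a = 7+6 = 13
w = 6*1 = 6
w = 6%4 = 2
w = 2*2 = 4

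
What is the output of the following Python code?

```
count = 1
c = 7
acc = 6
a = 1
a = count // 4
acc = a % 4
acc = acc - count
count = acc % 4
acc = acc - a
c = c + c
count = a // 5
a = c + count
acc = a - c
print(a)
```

a = 1//4 = 0
acc = 0%4 = 0
acc = 0-1 = -1
count = (-1)%4 = 3
acc = (-1)-0 = -1
c = 7+7 = 14
count = 0//5 = 0
a = 14+0 = 14
acc = 14-14 = 0

14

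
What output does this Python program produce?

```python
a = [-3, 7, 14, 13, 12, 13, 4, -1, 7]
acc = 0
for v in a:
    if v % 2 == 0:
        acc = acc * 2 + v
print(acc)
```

v=-3: not even
v=7: not even
v=14: even, acc = 0*2+14 = 14
v=13: not even
v=12: even, acc = 14*2+12 = 40
v=13: not even
v=4: even, acc = 40*2+4 = 84
v=-1: not even
v=7: not even

84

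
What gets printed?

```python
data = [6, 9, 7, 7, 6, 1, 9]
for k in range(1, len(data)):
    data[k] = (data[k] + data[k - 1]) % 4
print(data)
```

k=1: data[1] = (9+6)%4 = 3 → [6, 3, 7, 7, 6, 1, 9]
k=2: data[2] = (7+3)%4 = 2 → [6, 3, 2, 7, 6, 1, 9]
k=3: data[3] = (7+2)%4 = 1 → [6, 3, 2, 1, 6, 1, 9]
k=4: data[4] = (6+1)%4 = 3 → [6, 3, 2, 1, 3, 1, 9]
k=5: data[5] = (1+3)%4 = 0 → [6, 3, 2, 1, 3, 0, 9]
k=6: data[6] = (9+0)%4 = 1 → [6, 3, 2, 1, 3, 0, 1]

[6, 3, 2, 1, 3, 0, 1]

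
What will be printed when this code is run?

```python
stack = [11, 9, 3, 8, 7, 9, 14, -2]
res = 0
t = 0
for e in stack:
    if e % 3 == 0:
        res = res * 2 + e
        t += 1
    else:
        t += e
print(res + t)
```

e=11: not %3==0; t=11
e=9: %3==0, res = 0*2+9 = 9; t=12
e=3: %3==0, res = 9*2+3 = 21; t=13
e=8: not %3==0; t=21
e=7: not %3==0; t=28
e=9: %3==0, res = 21*2+9 = 51; t=29
e=14: not %3==0; t=43
e=-2: not %3==0; t=41
res+t = 51+41 = 92

92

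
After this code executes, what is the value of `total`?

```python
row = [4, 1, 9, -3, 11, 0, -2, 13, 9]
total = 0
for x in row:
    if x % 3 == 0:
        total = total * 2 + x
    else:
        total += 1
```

109

x=4: not %3==0, total = 0+1 = 1
x=1: not %3==0, total = 1+1 = 2
x=9: %3==0, total = 2*2+9 = 13
x=-3: %3==0, total = 13*2+(-3) = 23
x=11: not %3==0, total = 23+1 = 24
x=0: %3==0, total = 24*2+0 = 48
x=-2: not %3==0, total = 48+1 = 49
x=13: not %3==0, total = 49+1 = 50
x=9: %3==0, total = 50*2+9 = 109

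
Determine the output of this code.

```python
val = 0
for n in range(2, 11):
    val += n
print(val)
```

54

n=2: val = 0+2 = 2
n=3: val = 2+3 = 5
n=4: val = 5+4 = 9
n=5: val = 9+5 = 14
n=6: val = 14+6 = 20
n=7: val = 20+7 = 27
n=8: val = 27+8 = 35
n=9: val = 35+9 = 44
n=10: val = 44+10 = 54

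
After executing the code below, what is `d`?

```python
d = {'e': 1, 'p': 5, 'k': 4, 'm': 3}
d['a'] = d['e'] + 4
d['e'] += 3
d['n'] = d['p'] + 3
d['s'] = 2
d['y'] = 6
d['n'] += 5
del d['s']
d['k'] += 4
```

{'e': 4, 'p': 5, 'k': 8, 'm': 3, 'a': 5, 'n': 13, 'y': 6}

d['a'] = d['e']+4 = 5 → {'e': 1, 'p': 5, 'k': 4, 'm': 3, 'a': 5}
d['e'] = 1+3 = 4 → {'e': 4, 'p': 5, 'k': 4, 'm': 3, 'a': 5}
d['n'] = d['p']+3 = 8 → {'e': 4, 'p': 5, 'k': 4, 'm': 3, 'a': 5, 'n': 8}
d['s'] = 2 → {'e': 4, 'p': 5, 'k': 4, 'm': 3, 'a': 5, 'n': 8, 's': 2}
d['y'] = 6 → {'e': 4, 'p': 5, 'k': 4, 'm': 3, 'a': 5, 'n': 8, 's': 2, 'y': 6}
d['n'] = 8+5 = 13 → {'e': 4, 'p': 5, 'k': 4, 'm': 3, 'a': 5, 'n': 13, 's': 2, 'y': 6}
del 's' → {'e': 4, 'p': 5, 'k': 4, 'm': 3, 'a': 5, 'n': 13, 'y': 6}
d['k'] = 4+4 = 8 → {'e': 4, 'p': 5, 'k': 8, 'm': 3, 'a': 5, 'n': 13, 'y': 6}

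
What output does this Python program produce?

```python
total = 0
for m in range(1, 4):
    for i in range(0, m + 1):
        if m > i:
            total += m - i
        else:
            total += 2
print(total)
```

m=1,i=0: 1>0, total = 0+1 = 1
m=1,i=1: not 1>1, total = 1+2 = 3
m=2,i=0: 2>0, total = 3+2 = 5
m=2,i=1: 2>1, total = 5+1 = 6
m=2,i=2: not 2>2, total = 6+2 = 8
m=3,i=0: 3>0, total = 8+3 = 11
m=3,i=1: 3>1, total = 11+2 = 13
m=3,i=2: 3>2, total = 13+1 = 14
m=3,i=3: not 3>3, total = 14+2 = 16

16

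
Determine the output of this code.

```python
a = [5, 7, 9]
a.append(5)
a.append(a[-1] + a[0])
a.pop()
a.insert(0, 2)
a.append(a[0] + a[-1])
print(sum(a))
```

append 5 → [5, 7, 9, 5]
append a[-1]+a[0] = 5+5 = 10 → [5, 7, 9, 5, 10]
pop() removes 10 → [5, 7, 9, 5]
insert 2 at 0 → [2, 5, 7, 9, 5]
append a[0]+a[-1] = 2+5 = 7 → [2, 5, 7, 9, 5, 7]
sum = 35

35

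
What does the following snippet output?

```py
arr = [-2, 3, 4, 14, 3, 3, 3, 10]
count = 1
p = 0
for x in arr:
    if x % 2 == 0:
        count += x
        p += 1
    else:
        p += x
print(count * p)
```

x=-2: even, count = 1+(-2) = -1; p=1
x=3: not even; p=4
x=4: even, count = (-1)+4 = 3; p=5
x=14: even, count = 3+14 = 17; p=6
x=3: not even; p=9
x=3: not even; p=12
x=3: not even; p=15
x=10: even, count = 17+10 = 27; p=16
count*p = 27*16 = 432

432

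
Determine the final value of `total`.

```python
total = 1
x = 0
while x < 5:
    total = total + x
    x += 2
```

x=0: total = 1+0 = 1
x=2: total = 1+2 = 3
x=4: total = 3+4 = 7

7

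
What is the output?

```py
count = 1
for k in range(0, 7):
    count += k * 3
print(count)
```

k=0: count = 1+0*3 = 1
k=1: count = 1+1*3 = 4
k=2: count = 4+2*3 = 10
k=3: count = 10+3*3 = 19
k=4: count = 19+4*3 = 31
k=5: count = 31+5*3 = 46
k=6: count = 46+6*3 = 64

64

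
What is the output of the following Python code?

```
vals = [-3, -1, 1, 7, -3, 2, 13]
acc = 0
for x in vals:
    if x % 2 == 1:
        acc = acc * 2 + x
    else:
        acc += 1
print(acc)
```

-67

x=-3: odd, acc = 0*2+(-3) = -3
x=-1: odd, acc = (-3)*2+(-1) = -7
x=1: odd, acc = (-7)*2+1 = -13
x=7: odd, acc = (-13)*2+7 = -19
x=-3: odd, acc = (-19)*2+(-3) = -41
x=2: not odd, acc = (-41)+1 = -40
x=13: odd, acc = (-40)*2+13 = -67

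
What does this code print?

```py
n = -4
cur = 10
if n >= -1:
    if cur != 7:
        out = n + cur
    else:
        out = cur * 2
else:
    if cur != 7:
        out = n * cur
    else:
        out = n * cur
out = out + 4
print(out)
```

-36

n=-4, cur=10
n >= -1 is False; cur != 7 is True
→ out = n * cur = -40
out = (-40)+4 = -36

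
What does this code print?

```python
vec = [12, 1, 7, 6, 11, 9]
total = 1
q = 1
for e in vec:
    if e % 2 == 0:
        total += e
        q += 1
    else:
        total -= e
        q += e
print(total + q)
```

22

e=12: even, total = 1+12 = 13; q=2
e=1: not even, total = 13-1 = 12; q=3
e=7: not even, total = 12-7 = 5; q=10
e=6: even, total = 5+6 = 11; q=11
e=11: not even, total = 11-11 = 0; q=22
e=9: not even, total = 0-9 = -9; q=31
total+q = (-9)+31 = 22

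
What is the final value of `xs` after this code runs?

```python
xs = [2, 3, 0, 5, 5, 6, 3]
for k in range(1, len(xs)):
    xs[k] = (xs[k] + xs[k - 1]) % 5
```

[2, 0, 0, 0, 0, 1, 4]

k=1: xs[1] = (3+2)%5 = 0 → [2, 0, 0, 5, 5, 6, 3]
k=2: xs[2] = (0+0)%5 = 0 → [2, 0, 0, 5, 5, 6, 3]
k=3: xs[3] = (5+0)%5 = 0 → [2, 0, 0, 0, 5, 6, 3]
k=4: xs[4] = (5+0)%5 = 0 → [2, 0, 0, 0, 0, 6, 3]
k=5: xs[5] = (6+0)%5 = 1 → [2, 0, 0, 0, 0, 1, 3]
k=6: xs[6] = (3+1)%5 = 4 → [2, 0, 0, 0, 0, 1, 4]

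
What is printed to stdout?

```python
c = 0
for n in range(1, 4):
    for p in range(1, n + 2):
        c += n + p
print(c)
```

n=1,p=1: c = 0+2 = 2
n=1,p=2: c = 2+3 = 5
n=2,p=1: c = 5+3 = 8
n=2,p=2: c = 8+4 = 12
n=2,p=3: c = 12+5 = 17
n=3,p=1: c = 17+4 = 21
n=3,p=2: c = 21+5 = 26
n=3,p=3: c = 26+6 = 32
n=3,p=4: c = 32+7 = 39

39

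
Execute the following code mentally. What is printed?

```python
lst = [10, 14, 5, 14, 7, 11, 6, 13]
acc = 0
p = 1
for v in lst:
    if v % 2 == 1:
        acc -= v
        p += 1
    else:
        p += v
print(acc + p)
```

v=10: not odd; p=11
v=14: not odd; p=25
v=5: odd, acc = 0-5 = -5; p=26
v=14: not odd; p=40
v=7: odd, acc = (-5)-7 = -12; p=41
v=11: odd, acc = (-12)-11 = -23; p=42
v=6: not odd; p=48
v=13: odd, acc = (-23)-13 = -36; p=49
acc+p = (-36)+49 = 13

13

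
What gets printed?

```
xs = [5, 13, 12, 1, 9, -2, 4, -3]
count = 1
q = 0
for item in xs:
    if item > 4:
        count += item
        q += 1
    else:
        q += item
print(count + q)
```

44

item=5: >4, count = 1+5 = 6; q=1
item=13: >4, count = 6+13 = 19; q=2
item=12: >4, count = 19+12 = 31; q=3
item=1: not >4; q=4
item=9: >4, count = 31+9 = 40; q=5
item=-2: not >4; q=3
item=4: not >4; q=7
item=-3: not >4; q=4
count+q = 40+4 = 44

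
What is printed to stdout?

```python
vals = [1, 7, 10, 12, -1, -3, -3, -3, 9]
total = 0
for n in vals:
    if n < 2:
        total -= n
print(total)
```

n=1: <2, total = 0-1 = -1
n=7: not <2
n=10: not <2
n=12: not <2
n=-1: <2, total = (-1)-(-1) = 0
n=-3: <2, total = 0-(-3) = 3
n=-3: <2, total = 3-(-3) = 6
n=-3: <2, total = 6-(-3) = 9
n=9: not <2

9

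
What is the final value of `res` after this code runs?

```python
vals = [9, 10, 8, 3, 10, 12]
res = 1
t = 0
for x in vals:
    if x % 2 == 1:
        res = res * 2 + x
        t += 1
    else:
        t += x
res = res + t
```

67

x=9: odd, res = 1*2+9 = 11; t=1
x=10: not odd; t=11
x=8: not odd; t=19
x=3: odd, res = 11*2+3 = 25; t=20
x=10: not odd; t=30
x=12: not odd; t=42
res+t = 25+42 = 67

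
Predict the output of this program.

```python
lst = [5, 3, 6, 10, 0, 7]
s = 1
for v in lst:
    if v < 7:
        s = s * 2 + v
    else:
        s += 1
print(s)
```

v=5: <7, s = 1*2+5 = 7
v=3: <7, s = 7*2+3 = 17
v=6: <7, s = 17*2+6 = 40
v=10: not <7, s = 40+1 = 41
v=0: <7, s = 41*2+0 = 82
v=7: not <7, s = 82+1 = 83

83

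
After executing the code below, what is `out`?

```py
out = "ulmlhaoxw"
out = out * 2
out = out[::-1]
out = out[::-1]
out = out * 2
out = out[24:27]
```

'oxw'

repeat ×2 → 'ulmlhaoxwulmlhaoxw'
reverse → 'wxoahlmluwxoahlmlu'
reverse → 'ulmlhaoxwulmlhaoxw'
repeat ×2 → 'ulmlhaoxwulmlhaoxwulmlhaoxwulmlhaoxw'
slice [24:27] → 'oxw'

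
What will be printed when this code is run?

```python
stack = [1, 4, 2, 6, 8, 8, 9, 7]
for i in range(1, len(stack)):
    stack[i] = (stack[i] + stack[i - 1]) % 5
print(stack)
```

[1, 0, 2, 3, 1, 4, 3, 0]

i=1: stack[1] = (4+1)%5 = 0 → [1, 0, 2, 6, 8, 8, 9, 7]
i=2: stack[2] = (2+0)%5 = 2 → [1, 0, 2, 6, 8, 8, 9, 7]
i=3: stack[3] = (6+2)%5 = 3 → [1, 0, 2, 3, 8, 8, 9, 7]
i=4: stack[4] = (8+3)%5 = 1 → [1, 0, 2, 3, 1, 8, 9, 7]
i=5: stack[5] = (8+1)%5 = 4 → [1, 0, 2, 3, 1, 4, 9, 7]
i=6: stack[6] = (9+4)%5 = 3 → [1, 0, 2, 3, 1, 4, 3, 7]
i=7: stack[7] = (7+3)%5 = 0 → [1, 0, 2, 3, 1, 4, 3, 0]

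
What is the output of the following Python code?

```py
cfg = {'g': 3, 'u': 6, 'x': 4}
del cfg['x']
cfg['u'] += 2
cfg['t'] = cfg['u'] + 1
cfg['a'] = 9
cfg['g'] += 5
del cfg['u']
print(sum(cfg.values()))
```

del 'x' → {'g': 3, 'u': 6}
cfg['u'] = 6+2 = 8 → {'g': 3, 'u': 8}
cfg['t'] = cfg['u']+1 = 9 → {'g': 3, 'u': 8, 't': 9}
cfg['a'] = 9 → {'g': 3, 'u': 8, 't': 9, 'a': 9}
cfg['g'] = 3+5 = 8 → {'g': 8, 'u': 8, 't': 9, 'a': 9}
del 'u' → {'g': 8, 't': 9, 'a': 9}
sum of values = 26

26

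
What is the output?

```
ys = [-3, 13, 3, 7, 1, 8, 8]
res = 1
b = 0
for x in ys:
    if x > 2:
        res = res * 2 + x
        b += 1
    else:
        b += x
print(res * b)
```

x=-3: not >2; b=-3
x=13: >2, res = 1*2+13 = 15; b=-2
x=3: >2, res = 15*2+3 = 33; b=-1
x=7: >2, res = 33*2+7 = 73; b=0
x=1: not >2; b=1
x=8: >2, res = 73*2+8 = 154; b=2
x=8: >2, res = 154*2+8 = 316; b=3
res*b = 316*3 = 948

948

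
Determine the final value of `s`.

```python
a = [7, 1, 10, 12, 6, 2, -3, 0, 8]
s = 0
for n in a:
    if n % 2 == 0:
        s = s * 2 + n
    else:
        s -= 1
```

n=7: not even, s = 0-1 = -1
n=1: not even, s = (-1)-1 = -2
n=10: even, s = (-2)*2+10 = 6
n=12: even, s = 6*2+12 = 24
n=6: even, s = 24*2+6 = 54
n=2: even, s = 54*2+2 = 110
n=-3: not even, s = 110-1 = 109
n=0: even, s = 109*2+0 = 218
n=8: even, s = 218*2+8 = 444

444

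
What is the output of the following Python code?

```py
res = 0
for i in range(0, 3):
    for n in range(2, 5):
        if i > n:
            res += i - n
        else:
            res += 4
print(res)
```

i=0,n=2: not 0>2, res = 0+4 = 4
i=0,n=3: not 0>3, res = 4+4 = 8
i=0,n=4: not 0>4, res = 8+4 = 12
i=1,n=2: not 1>2, res = 12+4 = 16
i=1,n=3: not 1>3, res = 16+4 = 20
i=1,n=4: not 1>4, res = 20+4 = 24
i=2,n=2: not 2>2, res = 24+4 = 28
i=2,n=3: not 2>3, res = 28+4 = 32
i=2,n=4: not 2>4, res = 32+4 = 36

36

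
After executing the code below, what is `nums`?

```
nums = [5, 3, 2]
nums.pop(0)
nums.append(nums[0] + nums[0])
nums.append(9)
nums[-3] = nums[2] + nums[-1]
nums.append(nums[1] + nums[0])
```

pop(0) removes 5 → [3, 2]
append nums[0]+nums[0] = 3+3 = 6 → [3, 2, 6]
append 9 → [3, 2, 6, 9]
nums[-3] = nums[2]+nums[-1] = 6+9 = 15 → [3, 15, 6, 9]
append nums[1]+nums[0] = 15+3 = 18 → [3, 15, 6, 9, 18]

[3, 15, 6, 9, 18]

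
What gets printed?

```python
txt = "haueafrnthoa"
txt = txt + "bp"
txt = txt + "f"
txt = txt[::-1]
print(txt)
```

+ 'bp' → 'haueafrnthoabp'
+ 'f' → 'haueafrnthoabpf'
reverse → 'fpbaohtnrfaeuah'

fpbaohtnrfaeuah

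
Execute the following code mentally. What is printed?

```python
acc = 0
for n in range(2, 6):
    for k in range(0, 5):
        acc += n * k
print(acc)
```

140

n=2,k=0: acc = 0+0 = 0
n=2,k=1: acc = 0+2 = 2
n=2,k=2: acc = 2+4 = 6
n=2,k=3: acc = 6+6 = 12
n=2,k=4: acc = 12+8 = 20
n=3,k=0: acc = 20+0 = 20
n=3,k=1: acc = 20+3 = 23
n=3,k=2: acc = 23+6 = 29
n=3,k=3: acc = 29+9 = 38
n=3,k=4: acc = 38+12 = 50
n=4,k=0: acc = 50+0 = 50
n=4,k=1: acc = 50+4 = 54
n=4,k=2: acc = 54+8 = 62
n=4,k=3: acc = 62+12 = 74
n=4,k=4: acc = 74+16 = 90
n=5,k=0: acc = 90+0 = 90
n=5,k=1: acc = 90+5 = 95
n=5,k=2: acc = 95+10 = 105
n=5,k=3: acc = 105+15 = 120
n=5,k=4: acc = 120+20 = 140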